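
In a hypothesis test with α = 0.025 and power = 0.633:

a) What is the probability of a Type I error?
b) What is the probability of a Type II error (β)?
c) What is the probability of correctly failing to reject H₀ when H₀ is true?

Answer: a) 0.025, b) 0.367, c) 0.975

Derivation:
a) Type I error probability = α = 0.025
b) Power = P(reject H₀ | H₁ true) = 1 - β = 0.633, so Type II error probability = β = 1 - Power = 0.367
c) P(fail to reject H₀ | H₀ true) = 1 - α = 0.975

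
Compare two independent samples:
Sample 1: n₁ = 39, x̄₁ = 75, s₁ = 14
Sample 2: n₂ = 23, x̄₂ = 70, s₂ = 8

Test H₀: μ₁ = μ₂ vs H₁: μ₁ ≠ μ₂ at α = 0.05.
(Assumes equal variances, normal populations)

Pooled variance: s²_p = [38×14² + 22×8²]/(60) = 147.6000
s_p = 12.1491
SE = s_p×√(1/n₁ + 1/n₂) = 12.1491×√(1/39 + 1/23) = 3.1941
t = (x̄₁ - x̄₂)/SE = (75 - 70)/3.1941 = 1.5654
df = 60, t-critical = ±2.000
Decision: fail to reject H₀

Answer: t = 1.5654, fail to reject H₀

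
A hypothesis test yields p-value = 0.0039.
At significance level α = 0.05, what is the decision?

Compare p-value to α:
0.0039 < 0.05
Decision: reject H₀

Answer: reject H₀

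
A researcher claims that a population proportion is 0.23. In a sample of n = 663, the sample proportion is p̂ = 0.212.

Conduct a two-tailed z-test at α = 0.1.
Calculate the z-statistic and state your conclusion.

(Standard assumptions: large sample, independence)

H₀: p = 0.23, H₁: p ≠ 0.23
Standard error: SE = √(p₀(1-p₀)/n) = √(0.23×0.77/663) = 0.016344
z-statistic: z = (p̂ - p₀)/SE = (0.212 - 0.23)/0.016344 = -1.1013
Critical value: z_0.05 = ±1.645
p-value = 0.2708
Decision: fail to reject H₀ at α = 0.1

Answer: z = -1.1013, fail to reject H₀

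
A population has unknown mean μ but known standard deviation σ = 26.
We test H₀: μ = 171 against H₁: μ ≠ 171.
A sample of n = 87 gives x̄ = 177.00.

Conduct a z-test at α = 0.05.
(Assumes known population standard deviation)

Standard error: SE = σ/√n = 26/√87 = 2.7875
z-statistic: z = (x̄ - μ₀)/SE = (177.00 - 171)/2.7875 = 2.1525
Critical value: ±1.960
p-value = 0.0314
Decision: reject H₀

Answer: z = 2.1525, reject H₀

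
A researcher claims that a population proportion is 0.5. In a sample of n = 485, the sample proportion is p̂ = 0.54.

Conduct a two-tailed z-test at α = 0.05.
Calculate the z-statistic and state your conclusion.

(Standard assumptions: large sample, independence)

Answer: z = 1.7618, fail to reject H₀

Derivation:
H₀: p = 0.5, H₁: p ≠ 0.5
Standard error: SE = √(p₀(1-p₀)/n) = √(0.5×0.5/485) = 0.022704
z-statistic: z = (p̂ - p₀)/SE = (0.54 - 0.5)/0.022704 = 1.7618
Critical value: z_0.025 = ±1.960
p-value = 0.0781
Decision: fail to reject H₀ at α = 0.05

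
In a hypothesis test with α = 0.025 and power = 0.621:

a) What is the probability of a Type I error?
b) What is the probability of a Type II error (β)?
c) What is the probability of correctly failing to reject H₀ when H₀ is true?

Answer: a) 0.025, b) 0.379, c) 0.975

Derivation:
a) Type I error probability = α = 0.025
b) Power = P(reject H₀ | H₁ true) = 1 - β = 0.621, so Type II error probability = β = 1 - Power = 0.379
c) P(fail to reject H₀ | H₀ true) = 1 - α = 0.975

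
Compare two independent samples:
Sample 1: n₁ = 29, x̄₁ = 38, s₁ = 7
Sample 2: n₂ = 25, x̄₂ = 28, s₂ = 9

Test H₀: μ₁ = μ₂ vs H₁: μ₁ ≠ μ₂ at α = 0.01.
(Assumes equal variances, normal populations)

Answer: t = 4.5884, reject H₀

Derivation:
Pooled variance: s²_p = [28×7² + 24×9²]/(52) = 63.7692
s_p = 7.9856
SE = s_p×√(1/n₁ + 1/n₂) = 7.9856×√(1/29 + 1/25) = 2.1794
t = (x̄₁ - x̄₂)/SE = (38 - 28)/2.1794 = 4.5884
df = 52, t-critical = ±2.674
Decision: reject H₀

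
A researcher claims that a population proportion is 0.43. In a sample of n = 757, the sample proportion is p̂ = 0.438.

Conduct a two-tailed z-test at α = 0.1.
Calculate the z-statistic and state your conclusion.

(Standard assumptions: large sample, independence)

Answer: z = 0.4446, fail to reject H₀

Derivation:
H₀: p = 0.43, H₁: p ≠ 0.43
Standard error: SE = √(p₀(1-p₀)/n) = √(0.43×0.57/757) = 0.017994
z-statistic: z = (p̂ - p₀)/SE = (0.438 - 0.43)/0.017994 = 0.4446
Critical value: z_0.05 = ±1.645
p-value = 0.6566
Decision: fail to reject H₀ at α = 0.1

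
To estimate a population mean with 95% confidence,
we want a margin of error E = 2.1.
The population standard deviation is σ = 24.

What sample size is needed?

Answer: n = 502

Derivation:
z_0.025 = 1.960
n = (z×σ/E)² = (1.960×24/2.1)²
n = 501.7600
Round up: n = 502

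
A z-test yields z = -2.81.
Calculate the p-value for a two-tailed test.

For z = -2.81:
p = 2×P(Z > |-2.81|) = 2×(1 - Φ(2.81)) = 0.0050

Answer: p-value ≈ 0.0050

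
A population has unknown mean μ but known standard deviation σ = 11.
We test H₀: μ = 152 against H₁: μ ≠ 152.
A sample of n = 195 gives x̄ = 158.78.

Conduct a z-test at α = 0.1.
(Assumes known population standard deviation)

Standard error: SE = σ/√n = 11/√195 = 0.7877
z-statistic: z = (x̄ - μ₀)/SE = (158.78 - 152)/0.7877 = 8.6073
Critical value: ±1.645
p-value < 0.0001
Decision: reject H₀

Answer: z = 8.6073, reject H₀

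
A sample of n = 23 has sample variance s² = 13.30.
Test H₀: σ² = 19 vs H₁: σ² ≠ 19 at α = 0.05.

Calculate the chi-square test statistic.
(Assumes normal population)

Answer: χ² = 15.4000, fail to reject H₀

Derivation:
df = n - 1 = 22
χ² = (n-1)s²/σ₀² = 22×13.30/19 = 15.4000
Critical values: χ²_{0.975,22} = 10.982, χ²_{0.025,22} = 36.781
Rejection region: χ² < 10.982 or χ² > 36.781
Decision: fail to reject H₀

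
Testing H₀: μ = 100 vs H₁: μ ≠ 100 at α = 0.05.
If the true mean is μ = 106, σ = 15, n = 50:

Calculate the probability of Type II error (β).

SE = σ/√n = 15/√50 = 2.1213
Critical values: μ₀ ± z_0.025×SE = 100 ± 1.960×2.1213
Acceptance region: (95.8423, 104.1577)
Under H₁ (μ = 106): z_high = (104.1577 - 106)/2.1213 = -0.8685, z_low = (95.8423 - 106)/2.1213 = -4.7884
β = P(not reject | H₁) = Φ(-0.8685) - Φ(-4.7884) ≈ 0.1926

Answer: β ≈ 0.1926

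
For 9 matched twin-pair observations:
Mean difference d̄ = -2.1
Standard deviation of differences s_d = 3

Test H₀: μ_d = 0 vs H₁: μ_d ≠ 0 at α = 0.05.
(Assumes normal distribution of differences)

df = n - 1 = 8
SE = s_d/√n = 3/√9 = 1.0000
t = d̄/SE = -2.1/1.0000 = -2.1000
Critical value: t_{0.025,8} = ±2.306
p-value ≈ 0.0689
Decision: fail to reject H₀

Answer: t = -2.1000, fail to reject H₀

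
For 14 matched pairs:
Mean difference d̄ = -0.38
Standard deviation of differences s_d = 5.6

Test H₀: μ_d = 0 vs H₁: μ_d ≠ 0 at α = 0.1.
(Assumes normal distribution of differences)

Answer: t = -0.2539, fail to reject H₀

Derivation:
df = n - 1 = 13
SE = s_d/√n = 5.6/√14 = 1.4967
t = d̄/SE = -0.38/1.4967 = -0.2539
Critical value: t_{0.05,13} = ±1.771
p-value ≈ 0.8035
Decision: fail to reject H₀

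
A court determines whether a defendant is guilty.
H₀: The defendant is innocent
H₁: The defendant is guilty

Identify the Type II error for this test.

Answer: Acquitting a guilty person

Derivation:
A Type I error (probability α) occurs when we reject a true H₀.
A Type II error (probability β) occurs when we fail to reject a false H₀.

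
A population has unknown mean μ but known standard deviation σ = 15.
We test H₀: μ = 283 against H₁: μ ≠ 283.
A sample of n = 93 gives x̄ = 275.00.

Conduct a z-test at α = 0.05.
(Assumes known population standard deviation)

Standard error: SE = σ/√n = 15/√93 = 1.5554
z-statistic: z = (x̄ - μ₀)/SE = (275.00 - 283)/1.5554 = -5.1434
Critical value: ±1.960
p-value < 0.0001
Decision: reject H₀

Answer: z = -5.1434, reject H₀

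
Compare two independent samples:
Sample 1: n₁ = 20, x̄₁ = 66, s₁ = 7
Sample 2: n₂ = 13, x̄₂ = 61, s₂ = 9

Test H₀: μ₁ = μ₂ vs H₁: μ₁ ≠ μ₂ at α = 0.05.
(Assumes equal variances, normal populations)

Pooled variance: s²_p = [19×7² + 12×9²]/(31) = 61.3871
s_p = 7.8350
SE = s_p×√(1/n₁ + 1/n₂) = 7.8350×√(1/20 + 1/13) = 2.7913
t = (x̄₁ - x̄₂)/SE = (66 - 61)/2.7913 = 1.7913
df = 31, t-critical = ±2.040
Decision: fail to reject H₀

Answer: t = 1.7913, fail to reject H₀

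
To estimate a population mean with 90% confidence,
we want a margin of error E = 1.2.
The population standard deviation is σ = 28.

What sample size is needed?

Answer: n = 1474

Derivation:
z_0.05 = 1.645
n = (z×σ/E)² = (1.645×28/1.2)²
n = 1473.2803
Round up: n = 1474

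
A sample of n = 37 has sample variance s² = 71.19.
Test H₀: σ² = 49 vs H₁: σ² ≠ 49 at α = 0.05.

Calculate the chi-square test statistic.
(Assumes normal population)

df = n - 1 = 36
χ² = (n-1)s²/σ₀² = 36×71.19/49 = 52.3029
Critical values: χ²_{0.975,36} = 21.336, χ²_{0.025,36} = 54.437
Rejection region: χ² < 21.336 or χ² > 54.437
Decision: fail to reject H₀

Answer: χ² = 52.3029, fail to reject H₀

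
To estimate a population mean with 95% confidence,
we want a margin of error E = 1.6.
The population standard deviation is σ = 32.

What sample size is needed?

z_0.025 = 1.960
n = (z×σ/E)² = (1.960×32/1.6)²
n = 1536.6400
Round up: n = 1537

Answer: n = 1537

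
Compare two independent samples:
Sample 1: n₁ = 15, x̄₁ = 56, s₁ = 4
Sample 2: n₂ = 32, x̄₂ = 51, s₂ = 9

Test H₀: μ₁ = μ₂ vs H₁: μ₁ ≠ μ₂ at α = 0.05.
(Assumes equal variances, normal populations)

Answer: t = 2.0496, reject H₀

Derivation:
Pooled variance: s²_p = [14×4² + 31×9²]/(45) = 60.7778
s_p = 7.7960
SE = s_p×√(1/n₁ + 1/n₂) = 7.7960×√(1/15 + 1/32) = 2.4395
t = (x̄₁ - x̄₂)/SE = (56 - 51)/2.4395 = 2.0496
df = 45, t-critical = ±2.014
Decision: reject H₀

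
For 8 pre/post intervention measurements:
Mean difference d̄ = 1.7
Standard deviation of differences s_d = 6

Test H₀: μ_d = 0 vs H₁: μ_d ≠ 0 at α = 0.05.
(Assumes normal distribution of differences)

Answer: t = 0.8014, fail to reject H₀

Derivation:
df = n - 1 = 7
SE = s_d/√n = 6/√8 = 2.1213
t = d̄/SE = 1.7/2.1213 = 0.8014
Critical value: t_{0.025,7} = ±2.365
p-value ≈ 0.4492
Decision: fail to reject H₀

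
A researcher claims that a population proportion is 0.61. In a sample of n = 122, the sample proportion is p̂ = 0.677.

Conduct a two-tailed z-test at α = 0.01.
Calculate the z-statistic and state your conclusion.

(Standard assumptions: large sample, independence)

Answer: z = 1.5172, fail to reject H₀

Derivation:
H₀: p = 0.61, H₁: p ≠ 0.61
Standard error: SE = √(p₀(1-p₀)/n) = √(0.61×0.39/122) = 0.044159
z-statistic: z = (p̂ - p₀)/SE = (0.677 - 0.61)/0.044159 = 1.5172
Critical value: z_0.005 = ±2.576
p-value = 0.1292
Decision: fail to reject H₀ at α = 0.01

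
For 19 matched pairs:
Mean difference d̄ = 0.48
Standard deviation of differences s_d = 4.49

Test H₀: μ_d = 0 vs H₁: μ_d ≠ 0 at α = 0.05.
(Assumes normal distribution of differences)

Answer: t = 0.4660, fail to reject H₀

Derivation:
df = n - 1 = 18
SE = s_d/√n = 4.49/√19 = 1.0301
t = d̄/SE = 0.48/1.0301 = 0.4660
Critical value: t_{0.025,18} = ±2.101
p-value ≈ 0.6468
Decision: fail to reject H₀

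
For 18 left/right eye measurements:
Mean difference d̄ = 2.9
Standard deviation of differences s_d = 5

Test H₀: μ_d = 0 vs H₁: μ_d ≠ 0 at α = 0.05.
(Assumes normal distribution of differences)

df = n - 1 = 17
SE = s_d/√n = 5/√18 = 1.1785
t = d̄/SE = 2.9/1.1785 = 2.4608
Critical value: t_{0.025,17} = ±2.110
p-value ≈ 0.0249
Decision: reject H₀

Answer: t = 2.4608, reject H₀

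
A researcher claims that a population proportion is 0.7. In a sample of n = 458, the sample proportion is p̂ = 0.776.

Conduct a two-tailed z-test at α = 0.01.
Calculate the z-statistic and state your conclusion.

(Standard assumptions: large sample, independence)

H₀: p = 0.7, H₁: p ≠ 0.7
Standard error: SE = √(p₀(1-p₀)/n) = √(0.7×0.3/458) = 0.021413
z-statistic: z = (p̂ - p₀)/SE = (0.776 - 0.7)/0.021413 = 3.5492
Critical value: z_0.005 = ±2.576
p-value = 0.0004
Decision: reject H₀ at α = 0.01

Answer: z = 3.5492, reject H₀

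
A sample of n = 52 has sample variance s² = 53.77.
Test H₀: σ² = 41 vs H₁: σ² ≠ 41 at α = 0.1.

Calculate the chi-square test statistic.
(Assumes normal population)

df = n - 1 = 51
χ² = (n-1)s²/σ₀² = 51×53.77/41 = 66.8846
Critical values: χ²_{0.95,51} = 35.600, χ²_{0.05,51} = 68.669
Rejection region: χ² < 35.600 or χ² > 68.669
Decision: fail to reject H₀

Answer: χ² = 66.8846, fail to reject H₀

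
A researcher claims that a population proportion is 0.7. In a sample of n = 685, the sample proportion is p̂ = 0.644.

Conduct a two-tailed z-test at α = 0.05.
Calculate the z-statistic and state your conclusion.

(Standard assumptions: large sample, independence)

Answer: z = -3.1984, reject H₀

Derivation:
H₀: p = 0.7, H₁: p ≠ 0.7
Standard error: SE = √(p₀(1-p₀)/n) = √(0.7×0.3/685) = 0.017509
z-statistic: z = (p̂ - p₀)/SE = (0.644 - 0.7)/0.017509 = -3.1984
Critical value: z_0.025 = ±1.960
p-value = 0.0014
Decision: reject H₀ at α = 0.05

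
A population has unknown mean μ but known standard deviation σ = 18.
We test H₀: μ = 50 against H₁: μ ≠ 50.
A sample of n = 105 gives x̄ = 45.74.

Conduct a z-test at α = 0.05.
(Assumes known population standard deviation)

Standard error: SE = σ/√n = 18/√105 = 1.7566
z-statistic: z = (x̄ - μ₀)/SE = (45.74 - 50)/1.7566 = -2.4251
Critical value: ±1.960
p-value = 0.0153
Decision: reject H₀

Answer: z = -2.4251, reject H₀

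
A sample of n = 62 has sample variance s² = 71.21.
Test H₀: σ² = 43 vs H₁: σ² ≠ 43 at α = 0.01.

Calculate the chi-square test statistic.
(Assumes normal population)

df = n - 1 = 61
χ² = (n-1)s²/σ₀² = 61×71.21/43 = 101.0188
Critical values: χ²_{0.995,61} = 36.301, χ²_{0.005,61} = 93.186
Rejection region: χ² < 36.301 or χ² > 93.186
Decision: reject H₀

Answer: χ² = 101.0188, reject H₀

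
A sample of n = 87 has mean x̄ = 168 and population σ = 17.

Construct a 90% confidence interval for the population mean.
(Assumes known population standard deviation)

Confidence level: 90%, α = 0.1
z_0.05 = 1.645
SE = σ/√n = 17/√87 = 1.8226
Margin of error = 1.645 × 1.8226 = 2.9982
CI: x̄ ± margin = 168 ± 2.9982
CI: (165.0018, 170.9982)

Answer: (165.0018, 170.9982)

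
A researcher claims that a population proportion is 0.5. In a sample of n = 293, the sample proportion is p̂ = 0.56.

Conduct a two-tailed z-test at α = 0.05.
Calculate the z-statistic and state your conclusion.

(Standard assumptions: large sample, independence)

Answer: z = 2.0541, reject H₀

Derivation:
H₀: p = 0.5, H₁: p ≠ 0.5
Standard error: SE = √(p₀(1-p₀)/n) = √(0.5×0.5/293) = 0.029210
z-statistic: z = (p̂ - p₀)/SE = (0.56 - 0.5)/0.029210 = 2.0541
Critical value: z_0.025 = ±1.960
p-value = 0.0400
Decision: reject H₀ at α = 0.05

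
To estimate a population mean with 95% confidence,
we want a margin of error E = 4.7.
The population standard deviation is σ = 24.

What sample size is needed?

Answer: n = 101

Derivation:
z_0.025 = 1.960
n = (z×σ/E)² = (1.960×24/4.7)²
n = 100.1703
Round up: n = 101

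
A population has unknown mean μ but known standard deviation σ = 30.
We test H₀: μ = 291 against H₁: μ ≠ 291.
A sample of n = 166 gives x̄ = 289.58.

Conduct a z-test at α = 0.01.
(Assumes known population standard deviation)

Answer: z = -0.6098, fail to reject H₀

Derivation:
Standard error: SE = σ/√n = 30/√166 = 2.3285
z-statistic: z = (x̄ - μ₀)/SE = (289.58 - 291)/2.3285 = -0.6098
Critical value: ±2.576
p-value = 0.5420
Decision: fail to reject H₀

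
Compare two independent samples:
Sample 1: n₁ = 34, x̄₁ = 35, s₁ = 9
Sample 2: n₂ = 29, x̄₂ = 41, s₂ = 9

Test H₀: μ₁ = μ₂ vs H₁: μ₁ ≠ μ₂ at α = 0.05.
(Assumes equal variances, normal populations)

Answer: t = -2.6374, reject H₀

Derivation:
Pooled variance: s²_p = [33×9² + 28×9²]/(61) = 81.0000
s_p = 9.0000
SE = s_p×√(1/n₁ + 1/n₂) = 9.0000×√(1/34 + 1/29) = 2.2750
t = (x̄₁ - x̄₂)/SE = (35 - 41)/2.2750 = -2.6374
df = 61, t-critical = ±2.000
Decision: reject H₀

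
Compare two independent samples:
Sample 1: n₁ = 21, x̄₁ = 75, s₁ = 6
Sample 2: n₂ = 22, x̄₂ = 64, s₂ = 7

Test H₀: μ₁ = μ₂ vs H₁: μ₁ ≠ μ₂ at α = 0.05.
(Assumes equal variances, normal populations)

Pooled variance: s²_p = [20×6² + 21×7²]/(41) = 42.6585
s_p = 6.5313
SE = s_p×√(1/n₁ + 1/n₂) = 6.5313×√(1/21 + 1/22) = 1.9926
t = (x̄₁ - x̄₂)/SE = (75 - 64)/1.9926 = 5.5204
df = 41, t-critical = ±2.020
Decision: reject H₀

Answer: t = 5.5204, reject H₀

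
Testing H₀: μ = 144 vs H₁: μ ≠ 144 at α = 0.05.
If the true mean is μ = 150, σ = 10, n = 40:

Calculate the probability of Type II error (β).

Answer: β ≈ 0.0333

Derivation:
SE = σ/√n = 10/√40 = 1.5811
Critical values: μ₀ ± z_0.025×SE = 144 ± 1.960×1.5811
Acceptance region: (140.9010, 147.0990)
Under H₁ (μ = 150): z_high = (147.0990 - 150)/1.5811 = -1.8348, z_low = (140.9010 - 150)/1.5811 = -5.7549
β = P(not reject | H₁) = Φ(-1.8348) - Φ(-5.7549) ≈ 0.0333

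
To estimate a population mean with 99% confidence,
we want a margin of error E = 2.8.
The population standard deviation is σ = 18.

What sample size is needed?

Answer: n = 275

Derivation:
z_0.005 = 2.576
n = (z×σ/E)² = (2.576×18/2.8)²
n = 274.2336
Round up: n = 275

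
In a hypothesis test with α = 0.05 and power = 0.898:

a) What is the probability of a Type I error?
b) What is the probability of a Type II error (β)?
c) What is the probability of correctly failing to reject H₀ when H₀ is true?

Answer: a) 0.05, b) 0.102, c) 0.95

Derivation:
a) Type I error probability = α = 0.05
b) Power = P(reject H₀ | H₁ true) = 1 - β = 0.898, so Type II error probability = β = 1 - Power = 0.102
c) P(fail to reject H₀ | H₀ true) = 1 - α = 0.95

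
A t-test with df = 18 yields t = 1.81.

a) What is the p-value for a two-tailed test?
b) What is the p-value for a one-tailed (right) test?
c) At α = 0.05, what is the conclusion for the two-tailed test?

Using t-distribution with df = 18:
a) Two-tailed: p = 2×P(T > 1.81) = 0.0870
b) One-tailed: p = P(T > 1.81) = 0.0435
c) 0.0870 ≥ 0.05, fail to reject H₀

Answer: a) 0.0870, b) 0.0435, c) fail to reject H₀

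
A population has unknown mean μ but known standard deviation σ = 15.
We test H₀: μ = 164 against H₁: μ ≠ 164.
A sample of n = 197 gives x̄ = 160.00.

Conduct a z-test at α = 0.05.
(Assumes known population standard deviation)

Answer: z = -3.7429, reject H₀

Derivation:
Standard error: SE = σ/√n = 15/√197 = 1.0687
z-statistic: z = (x̄ - μ₀)/SE = (160.00 - 164)/1.0687 = -3.7429
Critical value: ±1.960
p-value = 0.0002
Decision: reject H₀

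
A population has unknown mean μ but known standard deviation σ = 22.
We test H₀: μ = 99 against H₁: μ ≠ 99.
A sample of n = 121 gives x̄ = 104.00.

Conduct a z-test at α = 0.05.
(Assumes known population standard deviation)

Standard error: SE = σ/√n = 22/√121 = 2.0000
z-statistic: z = (x̄ - μ₀)/SE = (104.00 - 99)/2.0000 = 2.5000
Critical value: ±1.960
p-value = 0.0124
Decision: reject H₀

Answer: z = 2.5000, reject H₀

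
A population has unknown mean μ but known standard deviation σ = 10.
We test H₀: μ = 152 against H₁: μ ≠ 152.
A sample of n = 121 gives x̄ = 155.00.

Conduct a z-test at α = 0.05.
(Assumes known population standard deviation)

Standard error: SE = σ/√n = 10/√121 = 0.9091
z-statistic: z = (x̄ - μ₀)/SE = (155.00 - 152)/0.9091 = 3.3000
Critical value: ±1.960
p-value = 0.0010
Decision: reject H₀

Answer: z = 3.3000, reject H₀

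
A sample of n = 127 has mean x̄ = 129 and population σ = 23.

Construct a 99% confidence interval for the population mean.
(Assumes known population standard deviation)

Confidence level: 99%, α = 0.01
z_0.005 = 2.576
SE = σ/√n = 23/√127 = 2.0409
Margin of error = 2.576 × 2.0409 = 5.2574
CI: x̄ ± margin = 129 ± 5.2574
CI: (123.7426, 134.2574)

Answer: (123.7426, 134.2574)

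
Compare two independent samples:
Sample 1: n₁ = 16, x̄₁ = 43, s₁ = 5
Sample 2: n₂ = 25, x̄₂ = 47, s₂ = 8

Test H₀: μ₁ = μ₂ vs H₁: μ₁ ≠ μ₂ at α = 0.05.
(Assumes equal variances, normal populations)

Answer: t = -1.7848, fail to reject H₀

Derivation:
Pooled variance: s²_p = [15×5² + 24×8²]/(39) = 49.0000
s_p = 7.0000
SE = s_p×√(1/n₁ + 1/n₂) = 7.0000×√(1/16 + 1/25) = 2.2411
t = (x̄₁ - x̄₂)/SE = (43 - 47)/2.2411 = -1.7848
df = 39, t-critical = ±2.023
Decision: fail to reject H₀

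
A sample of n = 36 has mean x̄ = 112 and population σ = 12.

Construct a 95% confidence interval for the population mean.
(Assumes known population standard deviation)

Answer: (108.0800, 115.9200)

Derivation:
Confidence level: 95%, α = 0.05
z_0.025 = 1.960
SE = σ/√n = 12/√36 = 2.0000
Margin of error = 1.960 × 2.0000 = 3.9200
CI: x̄ ± margin = 112 ± 3.9200
CI: (108.0800, 115.9200)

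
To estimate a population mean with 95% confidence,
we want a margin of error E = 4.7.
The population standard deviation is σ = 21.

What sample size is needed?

z_0.025 = 1.960
n = (z×σ/E)² = (1.960×21/4.7)²
n = 76.6929
Round up: n = 77

Answer: n = 77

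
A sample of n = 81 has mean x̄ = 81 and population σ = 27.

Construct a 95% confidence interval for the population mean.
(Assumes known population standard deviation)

Confidence level: 95%, α = 0.05
z_0.025 = 1.960
SE = σ/√n = 27/√81 = 3.0000
Margin of error = 1.960 × 3.0000 = 5.8800
CI: x̄ ± margin = 81 ± 5.8800
CI: (75.1200, 86.8800)

Answer: (75.1200, 86.8800)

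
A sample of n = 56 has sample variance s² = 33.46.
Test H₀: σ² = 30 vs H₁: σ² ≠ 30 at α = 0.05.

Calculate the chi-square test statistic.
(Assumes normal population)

Answer: χ² = 61.3433, fail to reject H₀

Derivation:
df = n - 1 = 55
χ² = (n-1)s²/σ₀² = 55×33.46/30 = 61.3433
Critical values: χ²_{0.975,55} = 36.398, χ²_{0.025,55} = 77.380
Rejection region: χ² < 36.398 or χ² > 77.380
Decision: fail to reject H₀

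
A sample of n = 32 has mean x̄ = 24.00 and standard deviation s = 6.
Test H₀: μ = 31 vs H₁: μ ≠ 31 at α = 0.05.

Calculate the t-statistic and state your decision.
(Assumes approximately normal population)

df = n - 1 = 31
SE = s/√n = 6/√32 = 1.0607
t = (x̄ - μ₀)/SE = (24.00 - 31)/1.0607 = -6.5994
Critical value: t_{0.025,31} = ±2.040
p-value < 0.0001
Decision: reject H₀

Answer: t = -6.5994, reject H₀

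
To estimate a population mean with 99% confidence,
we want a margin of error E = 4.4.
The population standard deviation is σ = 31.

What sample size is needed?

Answer: n = 330

Derivation:
z_0.005 = 2.576
n = (z×σ/E)² = (2.576×31/4.4)²
n = 329.3895
Round up: n = 330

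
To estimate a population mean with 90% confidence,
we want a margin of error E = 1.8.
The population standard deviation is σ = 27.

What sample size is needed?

Answer: n = 609

Derivation:
z_0.05 = 1.645
n = (z×σ/E)² = (1.645×27/1.8)²
n = 608.8556
Round up: n = 609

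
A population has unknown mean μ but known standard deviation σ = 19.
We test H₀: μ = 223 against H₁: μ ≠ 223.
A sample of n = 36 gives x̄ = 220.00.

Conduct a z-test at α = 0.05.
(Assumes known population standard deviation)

Answer: z = -0.9474, fail to reject H₀

Derivation:
Standard error: SE = σ/√n = 19/√36 = 3.1667
z-statistic: z = (x̄ - μ₀)/SE = (220.00 - 223)/3.1667 = -0.9474
Critical value: ±1.960
p-value = 0.3434
Decision: fail to reject H₀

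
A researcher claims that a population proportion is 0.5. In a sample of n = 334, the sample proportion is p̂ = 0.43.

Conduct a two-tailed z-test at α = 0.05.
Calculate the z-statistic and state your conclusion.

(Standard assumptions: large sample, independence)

H₀: p = 0.5, H₁: p ≠ 0.5
Standard error: SE = √(p₀(1-p₀)/n) = √(0.5×0.5/334) = 0.027359
z-statistic: z = (p̂ - p₀)/SE = (0.43 - 0.5)/0.027359 = -2.5586
Critical value: z_0.025 = ±1.960
p-value = 0.0105
Decision: reject H₀ at α = 0.05

Answer: z = -2.5586, reject H₀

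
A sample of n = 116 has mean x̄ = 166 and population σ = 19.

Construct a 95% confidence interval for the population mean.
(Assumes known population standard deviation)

Answer: (162.5424, 169.4576)

Derivation:
Confidence level: 95%, α = 0.05
z_0.025 = 1.960
SE = σ/√n = 19/√116 = 1.7641
Margin of error = 1.960 × 1.7641 = 3.4576
CI: x̄ ± margin = 166 ± 3.4576
CI: (162.5424, 169.4576)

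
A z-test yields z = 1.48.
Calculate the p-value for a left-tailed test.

For z = 1.48:
p = P(Z < 1.48) = Φ(1.48) = 0.9306

Answer: p-value ≈ 0.9306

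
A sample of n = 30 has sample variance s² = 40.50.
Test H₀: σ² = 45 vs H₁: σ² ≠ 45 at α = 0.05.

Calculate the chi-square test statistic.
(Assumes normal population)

df = n - 1 = 29
χ² = (n-1)s²/σ₀² = 29×40.50/45 = 26.1000
Critical values: χ²_{0.975,29} = 16.047, χ²_{0.025,29} = 45.722
Rejection region: χ² < 16.047 or χ² > 45.722
Decision: fail to reject H₀

Answer: χ² = 26.1000, fail to reject H₀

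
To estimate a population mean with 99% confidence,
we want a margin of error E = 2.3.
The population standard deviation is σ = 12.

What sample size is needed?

Answer: n = 181

Derivation:
z_0.005 = 2.576
n = (z×σ/E)² = (2.576×12/2.3)²
n = 180.6336
Round up: n = 181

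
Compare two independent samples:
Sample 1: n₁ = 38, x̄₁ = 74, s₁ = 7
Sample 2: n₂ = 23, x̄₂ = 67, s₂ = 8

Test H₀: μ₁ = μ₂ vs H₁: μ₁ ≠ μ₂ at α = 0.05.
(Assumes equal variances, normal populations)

Answer: t = 3.5861, reject H₀

Derivation:
Pooled variance: s²_p = [37×7² + 22×8²]/(59) = 54.5932
s_p = 7.3887
SE = s_p×√(1/n₁ + 1/n₂) = 7.3887×√(1/38 + 1/23) = 1.9520
t = (x̄₁ - x̄₂)/SE = (74 - 67)/1.9520 = 3.5861
df = 59, t-critical = ±2.001
Decision: reject H₀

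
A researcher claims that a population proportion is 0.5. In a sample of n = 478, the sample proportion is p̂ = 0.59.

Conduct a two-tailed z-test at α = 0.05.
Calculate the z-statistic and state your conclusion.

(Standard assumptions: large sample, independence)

Answer: z = 3.9355, reject H₀

Derivation:
H₀: p = 0.5, H₁: p ≠ 0.5
Standard error: SE = √(p₀(1-p₀)/n) = √(0.5×0.5/478) = 0.022869
z-statistic: z = (p̂ - p₀)/SE = (0.59 - 0.5)/0.022869 = 3.9355
Critical value: z_0.025 = ±1.960
p-value = 0.0001
Decision: reject H₀ at α = 0.05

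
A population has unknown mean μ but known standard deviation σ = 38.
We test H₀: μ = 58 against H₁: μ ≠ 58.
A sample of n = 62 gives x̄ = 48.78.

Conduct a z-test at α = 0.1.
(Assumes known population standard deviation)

Answer: z = -1.9105, reject H₀

Derivation:
Standard error: SE = σ/√n = 38/√62 = 4.8260
z-statistic: z = (x̄ - μ₀)/SE = (48.78 - 58)/4.8260 = -1.9105
Critical value: ±1.645
p-value = 0.0561
Decision: reject H₀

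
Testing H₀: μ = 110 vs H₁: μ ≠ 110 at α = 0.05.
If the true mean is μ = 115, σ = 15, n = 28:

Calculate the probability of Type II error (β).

Answer: β ≈ 0.5776

Derivation:
SE = σ/√n = 15/√28 = 2.8347
Critical values: μ₀ ± z_0.025×SE = 110 ± 1.960×2.8347
Acceptance region: (104.4440, 115.5560)
Under H₁ (μ = 115): z_high = (115.5560 - 115)/2.8347 = 0.1961, z_low = (104.4440 - 115)/2.8347 = -3.7239
β = P(not reject | H₁) = Φ(0.1961) - Φ(-3.7239) ≈ 0.5776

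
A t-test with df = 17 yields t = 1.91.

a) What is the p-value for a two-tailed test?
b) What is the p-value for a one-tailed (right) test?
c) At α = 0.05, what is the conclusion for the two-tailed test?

Using t-distribution with df = 17:
a) Two-tailed: p = 2×P(T > 1.91) = 0.0732
b) One-tailed: p = P(T > 1.91) = 0.0366
c) 0.0732 ≥ 0.05, fail to reject H₀

Answer: a) 0.0732, b) 0.0366, c) fail to reject H₀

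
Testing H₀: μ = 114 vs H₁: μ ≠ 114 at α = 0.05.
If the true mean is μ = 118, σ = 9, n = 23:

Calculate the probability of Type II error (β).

SE = σ/√n = 9/√23 = 1.8766
Critical values: μ₀ ± z_0.025×SE = 114 ± 1.960×1.8766
Acceptance region: (110.3219, 117.6781)
Under H₁ (μ = 118): z_high = (117.6781 - 118)/1.8766 = -0.1715, z_low = (110.3219 - 118)/1.8766 = -4.0915
β = P(not reject | H₁) = Φ(-0.1715) - Φ(-4.0915) ≈ 0.4319

Answer: β ≈ 0.4319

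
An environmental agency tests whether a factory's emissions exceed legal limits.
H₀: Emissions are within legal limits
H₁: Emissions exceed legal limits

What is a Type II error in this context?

Type I error (α): Rejecting H₀ when H₀ is true
Type II error (β): Failing to reject H₀ when H₁ is true

Answer: Failing to cite a factory whose emissions actually exceed the limit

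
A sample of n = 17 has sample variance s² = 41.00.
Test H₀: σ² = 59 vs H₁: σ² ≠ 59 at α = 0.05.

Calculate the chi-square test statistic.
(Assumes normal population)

Answer: χ² = 11.1186, fail to reject H₀

Derivation:
df = n - 1 = 16
χ² = (n-1)s²/σ₀² = 16×41.00/59 = 11.1186
Critical values: χ²_{0.975,16} = 6.908, χ²_{0.025,16} = 28.845
Rejection region: χ² < 6.908 or χ² > 28.845
Decision: fail to reject H₀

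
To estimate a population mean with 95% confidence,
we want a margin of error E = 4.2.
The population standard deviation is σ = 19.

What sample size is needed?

z_0.025 = 1.960
n = (z×σ/E)² = (1.960×19/4.2)²
n = 78.6178
Round up: n = 79

Answer: n = 79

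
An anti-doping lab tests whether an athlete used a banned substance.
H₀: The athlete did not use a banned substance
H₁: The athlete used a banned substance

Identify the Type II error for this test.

Answer: Failing to detect doping in an athlete who used a banned substance

Derivation:
Type I error (α): Rejecting H₀ when H₀ is true
Type II error (β): Failing to reject H₀ when H₁ is true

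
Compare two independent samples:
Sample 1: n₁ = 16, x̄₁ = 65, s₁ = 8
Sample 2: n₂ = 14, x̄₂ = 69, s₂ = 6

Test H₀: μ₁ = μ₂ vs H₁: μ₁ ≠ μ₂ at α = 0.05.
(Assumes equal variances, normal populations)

Answer: t = -1.5305, fail to reject H₀

Derivation:
Pooled variance: s²_p = [15×8² + 13×6²]/(28) = 51.0000
s_p = 7.1414
SE = s_p×√(1/n₁ + 1/n₂) = 7.1414×√(1/16 + 1/14) = 2.6135
t = (x̄₁ - x̄₂)/SE = (65 - 69)/2.6135 = -1.5305
df = 28, t-critical = ±2.048
Decision: fail to reject H₀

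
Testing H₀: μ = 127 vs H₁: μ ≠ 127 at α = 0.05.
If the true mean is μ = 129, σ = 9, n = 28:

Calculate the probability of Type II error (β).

SE = σ/√n = 9/√28 = 1.7008
Critical values: μ₀ ± z_0.025×SE = 127 ± 1.960×1.7008
Acceptance region: (123.6664, 130.3336)
Under H₁ (μ = 129): z_high = (130.3336 - 129)/1.7008 = 0.7841, z_low = (123.6664 - 129)/1.7008 = -3.1359
β = P(not reject | H₁) = Φ(0.7841) - Φ(-3.1359) ≈ 0.7827

Answer: β ≈ 0.7827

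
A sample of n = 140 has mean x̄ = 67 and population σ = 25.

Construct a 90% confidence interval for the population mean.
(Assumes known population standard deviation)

Answer: (63.5243, 70.4757)

Derivation:
Confidence level: 90%, α = 0.1
z_0.05 = 1.645
SE = σ/√n = 25/√140 = 2.1129
Margin of error = 1.645 × 2.1129 = 3.4757
CI: x̄ ± margin = 67 ± 3.4757
CI: (63.5243, 70.4757)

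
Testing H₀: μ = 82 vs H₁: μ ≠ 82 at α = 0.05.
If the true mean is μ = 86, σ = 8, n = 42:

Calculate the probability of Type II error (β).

Answer: β ≈ 0.1002

Derivation:
SE = σ/√n = 8/√42 = 1.2344
Critical values: μ₀ ± z_0.025×SE = 82 ± 1.960×1.2344
Acceptance region: (79.5806, 84.4194)
Under H₁ (μ = 86): z_high = (84.4194 - 86)/1.2344 = -1.2805, z_low = (79.5806 - 86)/1.2344 = -5.2004
β = P(not reject | H₁) = Φ(-1.2805) - Φ(-5.2004) ≈ 0.1002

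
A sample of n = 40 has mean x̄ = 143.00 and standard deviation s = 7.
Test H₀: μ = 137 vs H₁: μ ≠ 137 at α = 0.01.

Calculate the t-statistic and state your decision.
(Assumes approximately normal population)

Answer: t = 5.4210, reject H₀

Derivation:
df = n - 1 = 39
SE = s/√n = 7/√40 = 1.1068
t = (x̄ - μ₀)/SE = (143.00 - 137)/1.1068 = 5.4210
Critical value: t_{0.005,39} = ±2.708
p-value < 0.0001
Decision: reject H₀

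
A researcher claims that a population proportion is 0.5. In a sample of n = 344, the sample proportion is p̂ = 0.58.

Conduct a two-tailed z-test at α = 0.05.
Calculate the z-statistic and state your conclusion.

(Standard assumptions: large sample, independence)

Answer: z = 2.9676, reject H₀

Derivation:
H₀: p = 0.5, H₁: p ≠ 0.5
Standard error: SE = √(p₀(1-p₀)/n) = √(0.5×0.5/344) = 0.026958
z-statistic: z = (p̂ - p₀)/SE = (0.58 - 0.5)/0.026958 = 2.9676
Critical value: z_0.025 = ±1.960
p-value = 0.0030
Decision: reject H₀ at α = 0.05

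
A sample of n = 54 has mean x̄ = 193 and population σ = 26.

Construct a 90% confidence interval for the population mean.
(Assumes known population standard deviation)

Confidence level: 90%, α = 0.1
z_0.05 = 1.645
SE = σ/√n = 26/√54 = 3.5382
Margin of error = 1.645 × 3.5382 = 5.8203
CI: x̄ ± margin = 193 ± 5.8203
CI: (187.1797, 198.8203)

Answer: (187.1797, 198.8203)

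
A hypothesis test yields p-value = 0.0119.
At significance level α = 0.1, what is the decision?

Answer: reject H₀

Derivation:
Compare p-value to α:
0.0119 < 0.1
Decision: reject H₀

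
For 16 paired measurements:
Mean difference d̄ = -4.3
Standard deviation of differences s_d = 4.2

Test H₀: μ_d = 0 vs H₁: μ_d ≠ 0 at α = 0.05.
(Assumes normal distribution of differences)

Answer: t = -4.0952, reject H₀

Derivation:
df = n - 1 = 15
SE = s_d/√n = 4.2/√16 = 1.0500
t = d̄/SE = -4.3/1.0500 = -4.0952
Critical value: t_{0.025,15} = ±2.131
p-value ≈ 0.0010
Decision: reject H₀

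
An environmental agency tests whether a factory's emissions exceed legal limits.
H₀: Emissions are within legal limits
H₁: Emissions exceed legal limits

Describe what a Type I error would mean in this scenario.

Type I error: rejecting H₀ when it is actually true (false positive).
Type II error: failing to reject H₀ when H₁ is actually true (false negative).

Answer: Citing a compliant factory for excess emissions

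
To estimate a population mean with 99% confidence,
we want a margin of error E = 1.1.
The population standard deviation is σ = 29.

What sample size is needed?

z_0.005 = 2.576
n = (z×σ/E)² = (2.576×29/1.1)²
n = 4612.1385
Round up: n = 4613

Answer: n = 4613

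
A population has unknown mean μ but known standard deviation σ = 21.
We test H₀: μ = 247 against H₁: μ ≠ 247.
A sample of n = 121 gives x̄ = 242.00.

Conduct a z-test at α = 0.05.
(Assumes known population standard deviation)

Answer: z = -2.6190, reject H₀

Derivation:
Standard error: SE = σ/√n = 21/√121 = 1.9091
z-statistic: z = (x̄ - μ₀)/SE = (242.00 - 247)/1.9091 = -2.6190
Critical value: ±1.960
p-value = 0.0088
Decision: reject H₀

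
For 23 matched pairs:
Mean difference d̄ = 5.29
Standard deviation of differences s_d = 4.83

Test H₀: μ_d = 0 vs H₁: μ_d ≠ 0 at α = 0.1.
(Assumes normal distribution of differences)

df = n - 1 = 22
SE = s_d/√n = 4.83/√23 = 1.0071
t = d̄/SE = 5.29/1.0071 = 5.2527
Critical value: t_{0.05,22} = ±1.717
p-value < 0.0001
Decision: reject H₀

Answer: t = 5.2527, reject H₀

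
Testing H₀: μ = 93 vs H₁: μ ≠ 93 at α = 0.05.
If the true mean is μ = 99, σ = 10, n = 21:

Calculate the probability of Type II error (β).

SE = σ/√n = 10/√21 = 2.1822
Critical values: μ₀ ± z_0.025×SE = 93 ± 1.960×2.1822
Acceptance region: (88.7229, 97.2771)
Under H₁ (μ = 99): z_high = (97.2771 - 99)/2.1822 = -0.7895, z_low = (88.7229 - 99)/2.1822 = -4.7095
β = P(not reject | H₁) = Φ(-0.7895) - Φ(-4.7095) ≈ 0.2149

Answer: β ≈ 0.2149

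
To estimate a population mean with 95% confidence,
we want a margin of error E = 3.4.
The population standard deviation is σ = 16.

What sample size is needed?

z_0.025 = 1.960
n = (z×σ/E)² = (1.960×16/3.4)²
n = 85.0735
Round up: n = 86

Answer: n = 86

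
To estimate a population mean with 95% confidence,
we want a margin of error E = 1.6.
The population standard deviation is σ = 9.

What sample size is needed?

Answer: n = 122

Derivation:
z_0.025 = 1.960
n = (z×σ/E)² = (1.960×9/1.6)²
n = 121.5506
Round up: n = 122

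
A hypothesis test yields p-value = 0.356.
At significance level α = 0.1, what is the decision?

Answer: fail to reject H₀

Derivation:
Compare p-value to α:
0.356 ≥ 0.1
Decision: fail to reject H₀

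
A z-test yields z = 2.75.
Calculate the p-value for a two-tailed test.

For z = 2.75:
p = 2×P(Z > |2.75|) = 2×(1 - Φ(2.75)) = 0.0060

Answer: p-value ≈ 0.0060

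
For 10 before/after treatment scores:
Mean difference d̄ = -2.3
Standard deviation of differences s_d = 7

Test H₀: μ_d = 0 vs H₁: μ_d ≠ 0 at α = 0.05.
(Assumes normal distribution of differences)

df = n - 1 = 9
SE = s_d/√n = 7/√10 = 2.2136
t = d̄/SE = -2.3/2.2136 = -1.0390
Critical value: t_{0.025,9} = ±2.262
p-value ≈ 0.3259
Decision: fail to reject H₀

Answer: t = -1.0390, fail to reject H₀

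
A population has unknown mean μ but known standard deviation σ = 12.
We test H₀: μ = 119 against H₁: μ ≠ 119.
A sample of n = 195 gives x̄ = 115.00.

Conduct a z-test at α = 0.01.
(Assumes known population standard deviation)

Standard error: SE = σ/√n = 12/√195 = 0.8593
z-statistic: z = (x̄ - μ₀)/SE = (115.00 - 119)/0.8593 = -4.6550
Critical value: ±2.576
p-value < 0.0001
Decision: reject H₀

Answer: z = -4.6550, reject H₀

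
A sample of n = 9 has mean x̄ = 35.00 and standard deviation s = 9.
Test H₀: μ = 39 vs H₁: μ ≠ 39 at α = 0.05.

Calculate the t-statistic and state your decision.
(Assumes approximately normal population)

Answer: t = -1.3333, fail to reject H₀

Derivation:
df = n - 1 = 8
SE = s/√n = 9/√9 = 3.0000
t = (x̄ - μ₀)/SE = (35.00 - 39)/3.0000 = -1.3333
Critical value: t_{0.025,8} = ±2.306
p-value ≈ 0.2191
Decision: fail to reject H₀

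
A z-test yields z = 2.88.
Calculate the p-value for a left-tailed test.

Answer: p-value ≈ 0.9980

Derivation:
For z = 2.88:
p = P(Z < 2.88) = Φ(2.88) = 0.9980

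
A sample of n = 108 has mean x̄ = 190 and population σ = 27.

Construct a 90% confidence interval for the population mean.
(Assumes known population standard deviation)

Answer: (185.7261, 194.2739)

Derivation:
Confidence level: 90%, α = 0.1
z_0.05 = 1.645
SE = σ/√n = 27/√108 = 2.5981
Margin of error = 1.645 × 2.5981 = 4.2739
CI: x̄ ± margin = 190 ± 4.2739
CI: (185.7261, 194.2739)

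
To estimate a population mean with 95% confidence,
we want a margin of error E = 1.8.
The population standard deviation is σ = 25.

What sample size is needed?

z_0.025 = 1.960
n = (z×σ/E)² = (1.960×25/1.8)²
n = 741.0494
Round up: n = 742

Answer: n = 742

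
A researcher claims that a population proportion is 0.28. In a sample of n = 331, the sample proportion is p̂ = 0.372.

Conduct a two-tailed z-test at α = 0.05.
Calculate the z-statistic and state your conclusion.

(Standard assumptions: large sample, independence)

H₀: p = 0.28, H₁: p ≠ 0.28
Standard error: SE = √(p₀(1-p₀)/n) = √(0.28×0.72/331) = 0.024679
z-statistic: z = (p̂ - p₀)/SE = (0.372 - 0.28)/0.024679 = 3.7279
Critical value: z_0.025 = ±1.960
p-value = 0.0002
Decision: reject H₀ at α = 0.05

Answer: z = 3.7279, reject H₀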